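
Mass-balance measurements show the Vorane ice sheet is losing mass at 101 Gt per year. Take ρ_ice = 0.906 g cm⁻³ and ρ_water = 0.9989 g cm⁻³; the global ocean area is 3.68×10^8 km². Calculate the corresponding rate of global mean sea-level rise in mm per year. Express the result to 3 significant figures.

ρ_w = 0.9989 g cm⁻³ = 998.9 kg m⁻³. Annual water volume added = 101 Gt / ρ_w = 1.010×10^14 kg / 998.9 kg m⁻³ = 1.011×10^11 m³.
Δh per year = 1.011×10^11 / 3.68×10^14 = 2.75×10^-4 m = 0.275 mm.

≈ 0.275 mm/yr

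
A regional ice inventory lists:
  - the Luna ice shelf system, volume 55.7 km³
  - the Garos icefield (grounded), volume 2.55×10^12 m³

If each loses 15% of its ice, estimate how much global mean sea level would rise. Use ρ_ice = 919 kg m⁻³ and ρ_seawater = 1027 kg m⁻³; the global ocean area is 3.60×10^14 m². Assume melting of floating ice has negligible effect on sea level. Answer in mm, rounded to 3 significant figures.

≈ 0.951 mm

The Luna ice shelf system is floating and already displaces its own weight of water, so its melt adds essentially nothing to sea level.
Garos: 0.15 × 2.55×10^12 m³ × (919/1027) = 3.423×10^11 m³ of water.
Total added water ≈ 3.423×10^11 m³ over 3.60×10^14 m² → Δh = 9.51×10^-4 m = 0.951 mm.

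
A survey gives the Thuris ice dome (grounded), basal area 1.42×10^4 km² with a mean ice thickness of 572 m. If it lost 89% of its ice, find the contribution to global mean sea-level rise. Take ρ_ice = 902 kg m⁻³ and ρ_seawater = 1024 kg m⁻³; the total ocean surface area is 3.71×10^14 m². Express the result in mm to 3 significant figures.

Thuris: ice volume = 1.42×10^4 km² × 572 m = 8122 km³; 0.89 × 8122 × (902/1024) = 6368 km³ of water.
Spread over 3.71×10^14 m² of ocean, Δh = 6.368×10^12 / 3.71×10^14 = 0.0172 m = 17.2 mm.

≈ 17.2 mm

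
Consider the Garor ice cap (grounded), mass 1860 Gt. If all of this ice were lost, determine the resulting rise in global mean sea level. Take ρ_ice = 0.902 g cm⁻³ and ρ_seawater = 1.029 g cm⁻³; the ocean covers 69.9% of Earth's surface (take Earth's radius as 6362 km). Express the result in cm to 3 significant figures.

Garor: 1860 Gt = 1.860×10^15 kg; dividing by ρ_w = 1.029 g cm⁻³ = 1029 kg m⁻³ gives 1.808×10^12 m³ of water.
Spread over 3.56×10^14 m² of ocean, Δh = 1.808×10^12 / 3.56×10^14 = 5.08×10^-3 m = 0.508 cm.

≈ 0.508 cm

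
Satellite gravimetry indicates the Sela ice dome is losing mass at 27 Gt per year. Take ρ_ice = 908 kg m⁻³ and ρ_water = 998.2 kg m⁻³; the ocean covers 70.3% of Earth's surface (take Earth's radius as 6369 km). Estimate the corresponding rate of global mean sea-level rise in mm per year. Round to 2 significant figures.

≈ 0.075 mm/yr

ρ_w = 998.2 kg m⁻³. Annual water volume added = 27 Gt / ρ_w = 2.700×10^13 kg / 998.2 kg m⁻³ = 2.705×10^10 m³.
Δh per year = 2.705×10^10 / 3.58×10^14 = 7.55×10^-5 m = 0.075 mm.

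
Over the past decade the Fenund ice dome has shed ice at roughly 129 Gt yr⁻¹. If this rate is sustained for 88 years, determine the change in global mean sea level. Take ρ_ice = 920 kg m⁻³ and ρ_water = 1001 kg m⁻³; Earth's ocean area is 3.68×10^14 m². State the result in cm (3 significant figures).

≈ 3.08 cm

Total mass lost = 129 Gt/yr × 88 yr = 1.135×10^4 Gt = 1.135×10^16 kg.
ρ_w = 1001 kg m⁻³, so water volume = 1.135×10^16 / 1001 = 1.134×10^13 m³.
Δh = 1.134×10^13 / 3.68×10^14 = 0.0308 m = 3.08 cm.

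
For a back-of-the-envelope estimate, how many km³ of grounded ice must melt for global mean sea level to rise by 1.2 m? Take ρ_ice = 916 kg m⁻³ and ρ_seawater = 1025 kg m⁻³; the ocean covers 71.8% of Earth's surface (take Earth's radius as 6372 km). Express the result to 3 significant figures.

≈ 4.92×10^5 km³

Required water volume = Δh × A = 1.2 m × 3.66×10^14 m² = 4.396×10^14 m³ = 4.396×10^5 km³.
Ice volume = water volume × ρ_w/ρ_ice = 4.396×10^5 × 1025/916 = 4.92×10^5 km³.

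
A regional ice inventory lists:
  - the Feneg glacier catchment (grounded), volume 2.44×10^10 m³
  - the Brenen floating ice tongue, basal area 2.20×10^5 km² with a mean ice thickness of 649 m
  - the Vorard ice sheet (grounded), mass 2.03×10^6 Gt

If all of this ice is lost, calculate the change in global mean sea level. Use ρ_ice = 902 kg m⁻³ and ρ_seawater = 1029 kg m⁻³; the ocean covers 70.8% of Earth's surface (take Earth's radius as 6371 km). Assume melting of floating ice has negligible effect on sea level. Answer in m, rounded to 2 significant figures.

Feneg: 2.44×10^10 m³ × (902/1029) = 2.139×10^10 m³ of water.
The Brenen floating ice tongue is floating and already displaces its own weight of water, so its melt adds essentially nothing to sea level.
Vorard: 2.03×10^6 Gt = 2.030×10^18 kg; dividing by ρ_w = 1029 kg m⁻³ gives 1.973×10^15 m³ of water.
Total added water ≈ 1.973×10^15 m³ over 3.61×10^14 m² → Δh = 5.46 m.

≈ 5.5 m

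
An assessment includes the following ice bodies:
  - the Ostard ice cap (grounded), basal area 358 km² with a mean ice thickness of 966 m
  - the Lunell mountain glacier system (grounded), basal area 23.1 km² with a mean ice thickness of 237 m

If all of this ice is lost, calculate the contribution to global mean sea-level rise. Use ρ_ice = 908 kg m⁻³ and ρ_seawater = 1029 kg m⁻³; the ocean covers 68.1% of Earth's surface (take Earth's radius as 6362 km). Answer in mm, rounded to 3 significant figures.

≈ 0.895 mm

Ostard: ice volume = 358 km² × 966 m = 345.8 km³; 345.8 × (908/1029) = 305.2 km³ of water.
Lunell: ice volume = 23.1 km² × 237 m = 5.475 km³; 5.475 × (908/1029) = 4.831 km³ of water.
Total added water ≈ 3.100×10^11 m³ over 3.46×10^14 m² → Δh = 8.95×10^-4 m = 0.895 mm.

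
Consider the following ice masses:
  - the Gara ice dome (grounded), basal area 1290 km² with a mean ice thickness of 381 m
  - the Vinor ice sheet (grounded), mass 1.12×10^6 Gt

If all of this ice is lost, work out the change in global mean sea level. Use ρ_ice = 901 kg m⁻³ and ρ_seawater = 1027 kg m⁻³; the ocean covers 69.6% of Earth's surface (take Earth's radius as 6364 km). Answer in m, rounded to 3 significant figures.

Gara: ice volume = 1290 km² × 381 m = 491.5 km³; 491.5 × (901/1027) = 431.2 km³ of water.
Vinor: 1.12×10^6 Gt = 1.120×10^18 kg; dividing by ρ_w = 1027 kg m⁻³ gives 1.091×10^15 m³ of water.
Total added water ≈ 1.091×10^15 m³ over 3.54×10^14 m² → Δh = 3.08 m.

≈ 3.08 m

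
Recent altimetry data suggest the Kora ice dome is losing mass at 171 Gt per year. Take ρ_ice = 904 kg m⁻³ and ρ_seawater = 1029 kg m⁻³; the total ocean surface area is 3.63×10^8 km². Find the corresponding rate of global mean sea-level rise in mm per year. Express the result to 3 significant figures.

ρ_w = 1029 kg m⁻³. Annual water volume added = 171 Gt / ρ_w = 1.710×10^14 kg / 1029 kg m⁻³ = 1.662×10^11 m³.
Δh per year = 1.662×10^11 / 3.63×10^14 = 4.58×10^-4 m = 0.458 mm.

≈ 0.458 mm/yr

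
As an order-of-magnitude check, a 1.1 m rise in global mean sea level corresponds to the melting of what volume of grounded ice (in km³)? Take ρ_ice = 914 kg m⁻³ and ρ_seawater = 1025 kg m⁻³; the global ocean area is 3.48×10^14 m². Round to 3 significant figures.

≈ 4.29×10^5 km³

Required water volume = Δh × A = 1.1 m × 3.48×10^14 m² = 3.828×10^14 m³ = 3.828×10^5 km³.
Ice volume = water volume × ρ_w/ρ_ice = 3.828×10^5 × 1025/914 = 4.29×10^5 km³.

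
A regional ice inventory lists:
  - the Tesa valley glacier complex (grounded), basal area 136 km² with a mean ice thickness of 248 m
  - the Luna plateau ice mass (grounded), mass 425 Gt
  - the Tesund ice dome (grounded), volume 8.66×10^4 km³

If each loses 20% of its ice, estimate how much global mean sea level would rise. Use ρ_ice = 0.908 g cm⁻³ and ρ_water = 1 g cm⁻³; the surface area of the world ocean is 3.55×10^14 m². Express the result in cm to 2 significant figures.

≈ 4.5 cm

Tesa: ice volume = 136 km² × 248 m = 33.73 km³; 0.2 × 33.73 × (908/1000) = 6.125 km³ of water.
Luna: 0.2 × 425 Gt = 8.500×10^13 kg; dividing by ρ_w = 1 g cm⁻³ = 1000 kg m⁻³ gives 8.500×10^10 m³ of water.
Tesund: 0.2 × 8.66×10^4 km³ × (908/1000) = 1.573×10^4 km³ of water.
Total added water ≈ 1.582×10^13 m³ over 3.55×10^14 m² → Δh = 0.0446 m = 4.5 cm.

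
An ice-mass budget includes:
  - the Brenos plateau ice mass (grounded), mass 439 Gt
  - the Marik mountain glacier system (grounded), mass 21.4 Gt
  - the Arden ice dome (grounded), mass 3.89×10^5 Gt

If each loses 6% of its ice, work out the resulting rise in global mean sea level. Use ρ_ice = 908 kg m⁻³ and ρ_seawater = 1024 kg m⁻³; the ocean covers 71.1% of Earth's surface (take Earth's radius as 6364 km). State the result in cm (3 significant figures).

≈ 6.31 cm

Brenos: 0.06 × 439 Gt = 2.634×10^13 kg; dividing by ρ_w = 1024 kg m⁻³ gives 2.572×10^10 m³ of water.
Marik: 0.06 × 21.4 Gt = 1.284×10^12 kg; dividing by ρ_w = 1024 kg m⁻³ gives 1.254×10^9 m³ of water.
Arden: 0.06 × 3.89×10^5 Gt = 2.334×10^16 kg; dividing by ρ_w = 1024 kg m⁻³ gives 2.279×10^13 m³ of water.
Total added water ≈ 2.282×10^13 m³ over 3.62×10^14 m² → Δh = 0.0631 m = 6.31 cm.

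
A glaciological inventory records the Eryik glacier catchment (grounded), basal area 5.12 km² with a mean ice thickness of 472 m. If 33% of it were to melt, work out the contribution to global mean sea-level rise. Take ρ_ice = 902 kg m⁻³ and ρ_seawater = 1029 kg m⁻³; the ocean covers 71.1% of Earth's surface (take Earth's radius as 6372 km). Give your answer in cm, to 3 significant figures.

Eryik: ice volume = 5.12 km² × 472 m = 2.417 km³; 0.33 × 2.417 × (902/1029) = 0.6991 km³ of water.
Spread over 3.63×10^14 m² of ocean, Δh = 6.991×10^8 / 3.63×10^14 = 1.93×10^-6 m = 1.93×10^-4 cm.

≈ 1.93×10^-4 cm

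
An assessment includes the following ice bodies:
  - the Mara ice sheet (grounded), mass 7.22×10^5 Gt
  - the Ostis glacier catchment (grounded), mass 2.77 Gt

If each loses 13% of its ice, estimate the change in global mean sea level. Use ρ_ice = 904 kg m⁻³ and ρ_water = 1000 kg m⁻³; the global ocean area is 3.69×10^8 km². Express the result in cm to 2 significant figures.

≈ 25 cm

Mara: 0.13 × 7.22×10^5 Gt = 9.386×10^16 kg; dividing by ρ_w = 1000 kg m⁻³ gives 9.386×10^13 m³ of water.
Ostis: 0.13 × 2.77 Gt = 3.601×10^11 kg; dividing by ρ_w = 1000 kg m⁻³ gives 3.601×10^8 m³ of water.
Total added water ≈ 9.386×10^13 m³ over 3.69×10^14 m² → Δh = 0.254 m = 25 cm.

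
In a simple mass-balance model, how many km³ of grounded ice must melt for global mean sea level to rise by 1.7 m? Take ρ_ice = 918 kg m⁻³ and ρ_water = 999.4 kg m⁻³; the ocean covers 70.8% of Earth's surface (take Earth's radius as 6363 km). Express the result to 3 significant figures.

Required water volume = Δh × A = 1.7 m × 3.60×10^14 m² = 6.124×10^14 m³ = 6.124×10^5 km³.
Ice volume = water volume × ρ_w/ρ_ice = 6.124×10^5 × 999.4/918 = 6.67×10^5 km³.

≈ 6.67×10^5 km³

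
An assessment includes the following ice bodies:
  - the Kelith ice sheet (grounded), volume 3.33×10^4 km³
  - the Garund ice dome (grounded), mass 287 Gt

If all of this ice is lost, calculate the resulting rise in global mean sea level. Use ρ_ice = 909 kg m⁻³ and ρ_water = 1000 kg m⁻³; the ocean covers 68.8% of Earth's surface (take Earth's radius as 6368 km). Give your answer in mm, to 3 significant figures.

Kelith: 3.33×10^4 km³ × (909/1000) = 3.027×10^4 km³ of water.
Garund: 287 Gt = 2.870×10^14 kg; dividing by ρ_w = 1000 kg m⁻³ gives 2.870×10^11 m³ of water.
Total added water ≈ 3.056×10^13 m³ over 3.51×10^14 m² → Δh = 0.0872 m = 87.2 mm.

≈ 87.2 mm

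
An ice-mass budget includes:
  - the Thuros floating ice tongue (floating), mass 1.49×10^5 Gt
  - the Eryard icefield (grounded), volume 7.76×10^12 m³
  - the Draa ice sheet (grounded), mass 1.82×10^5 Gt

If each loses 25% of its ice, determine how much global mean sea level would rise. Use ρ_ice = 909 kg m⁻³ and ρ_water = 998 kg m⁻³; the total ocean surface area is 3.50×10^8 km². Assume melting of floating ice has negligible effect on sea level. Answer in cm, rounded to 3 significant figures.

≈ 13.5 cm

The Thuros floating ice tongue is floating and already displaces its own weight of water, so its melt adds essentially nothing to sea level.
Eryard: 0.25 × 7.76×10^12 m³ × (909/998) = 1.767×10^12 m³ of water.
Draa: 0.25 × 1.82×10^5 Gt = 4.550×10^16 kg; dividing by ρ_w = 998 kg m⁻³ gives 4.559×10^13 m³ of water.
Total added water ≈ 4.736×10^13 m³ over 3.50×10^14 m² → Δh = 0.135 m = 13.5 cm.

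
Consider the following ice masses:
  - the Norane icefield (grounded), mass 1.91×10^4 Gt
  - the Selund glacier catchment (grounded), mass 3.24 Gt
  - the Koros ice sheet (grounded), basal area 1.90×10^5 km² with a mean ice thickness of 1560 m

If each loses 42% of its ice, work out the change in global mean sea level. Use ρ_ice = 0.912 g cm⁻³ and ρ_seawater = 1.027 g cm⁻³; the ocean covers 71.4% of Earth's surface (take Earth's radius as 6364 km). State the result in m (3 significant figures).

≈ 0.326 m

Norane: 0.42 × 1.91×10^4 Gt = 8.022×10^15 kg; dividing by ρ_w = 1.027 g cm⁻³ = 1027 kg m⁻³ gives 7.811×10^12 m³ of water.
Selund: 0.42 × 3.24 Gt = 1.361×10^12 kg; dividing by ρ_w = 1027 kg m⁻³ gives 1.325×10^9 m³ of water.
Koros: ice volume = 1.90×10^5 km² × 1560 m = 2.964×10^5 km³; 0.42 × 2.964×10^5 × (912/1027) = 1.105×10^5 km³ of water.
Total added water ≈ 1.184×10^14 m³ over 3.63×10^14 m² → Δh = 0.326 m.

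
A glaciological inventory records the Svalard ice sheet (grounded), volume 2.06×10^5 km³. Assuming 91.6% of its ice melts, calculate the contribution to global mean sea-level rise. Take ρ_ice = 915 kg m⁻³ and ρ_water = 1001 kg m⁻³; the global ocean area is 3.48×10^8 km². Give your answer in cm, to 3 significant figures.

Svalard: 0.916 × 2.06×10^5 km³ × (915/1001) = 1.725×10^5 km³ of water.
Spread over 3.48×10^14 m² of ocean, Δh = 1.725×10^14 / 3.48×10^14 = 0.496 m = 49.6 cm.

≈ 49.6 cm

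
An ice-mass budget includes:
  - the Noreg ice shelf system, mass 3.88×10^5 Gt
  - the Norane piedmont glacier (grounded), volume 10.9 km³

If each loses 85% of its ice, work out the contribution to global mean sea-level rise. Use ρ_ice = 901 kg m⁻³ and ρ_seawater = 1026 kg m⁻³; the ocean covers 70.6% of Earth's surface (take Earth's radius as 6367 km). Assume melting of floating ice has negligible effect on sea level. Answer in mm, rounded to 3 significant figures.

≈ 0.0226 mm

The Noreg ice shelf system is floating and already displaces its own weight of water, so its melt adds essentially nothing to sea level.
Norane: 0.85 × 10.9 km³ × (901/1026) = 8.136 km³ of water.
Total added water ≈ 8.136×10^9 m³ over 3.60×10^14 m² → Δh = 2.26×10^-5 m = 0.0226 mm.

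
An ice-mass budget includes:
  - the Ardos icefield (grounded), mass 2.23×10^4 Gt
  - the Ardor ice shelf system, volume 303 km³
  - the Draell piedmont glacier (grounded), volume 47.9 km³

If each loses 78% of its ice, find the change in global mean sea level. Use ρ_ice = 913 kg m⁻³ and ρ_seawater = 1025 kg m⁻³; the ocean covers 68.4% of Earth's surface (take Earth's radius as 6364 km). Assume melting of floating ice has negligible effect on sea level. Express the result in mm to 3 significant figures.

Ardos: 0.78 × 2.23×10^4 Gt = 1.739×10^16 kg; dividing by ρ_w = 1025 kg m⁻³ gives 1.697×10^13 m³ of water.
The Ardor ice shelf system is floating and already displaces its own weight of water, so its melt adds essentially nothing to sea level.
Draell: 0.78 × 47.9 km³ × (913/1025) = 33.28 km³ of water.
Total added water ≈ 1.700×10^13 m³ over 3.48×10^14 m² → Δh = 0.0488 m = 48.8 mm.

≈ 48.8 mm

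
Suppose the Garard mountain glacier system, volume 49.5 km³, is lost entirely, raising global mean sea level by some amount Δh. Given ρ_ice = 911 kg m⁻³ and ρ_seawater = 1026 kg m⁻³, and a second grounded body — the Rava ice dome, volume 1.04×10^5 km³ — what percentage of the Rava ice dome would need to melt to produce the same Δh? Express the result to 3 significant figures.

≈ 0.0476 %

Equal sea-level rise means equal mass of meltwater, i.e. equal mass of ice lost.
Ice mass of Garard: 4.509×10^13 kg; ice mass of Rava: 9.474×10^16 kg.
Fraction required = 4.509×10^13 / 9.474×10^16 = 4.76×10^-4 → 0.0476 %.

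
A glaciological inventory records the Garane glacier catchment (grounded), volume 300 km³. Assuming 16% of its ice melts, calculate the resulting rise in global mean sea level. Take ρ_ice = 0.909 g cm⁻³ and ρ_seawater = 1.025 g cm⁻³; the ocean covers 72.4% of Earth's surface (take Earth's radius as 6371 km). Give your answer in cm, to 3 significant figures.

≈ 0.0115 cm

Garane: 0.16 × 300 km³ × (909/1025) = 42.57 km³ of water.
Spread over 3.69×10^14 m² of ocean, Δh = 4.257×10^10 / 3.69×10^14 = 1.15×10^-4 m = 0.0115 cm.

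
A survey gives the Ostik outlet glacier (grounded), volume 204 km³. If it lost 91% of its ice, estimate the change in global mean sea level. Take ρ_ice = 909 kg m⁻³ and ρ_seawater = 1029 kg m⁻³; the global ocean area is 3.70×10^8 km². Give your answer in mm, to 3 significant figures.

Ostik: 0.91 × 204 km³ × (909/1029) = 164.0 km³ of water.
Spread over 3.70×10^14 m² of ocean, Δh = 1.640×10^11 / 3.70×10^14 = 4.43×10^-4 m = 0.443 mm.

≈ 0.443 mm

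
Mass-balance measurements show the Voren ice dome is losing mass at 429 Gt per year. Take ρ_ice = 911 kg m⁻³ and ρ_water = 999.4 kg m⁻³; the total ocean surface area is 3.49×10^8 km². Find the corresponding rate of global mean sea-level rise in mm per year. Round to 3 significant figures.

≈ 1.23 mm/yr

ρ_w = 999.4 kg m⁻³. Annual water volume added = 429 Gt / ρ_w = 4.290×10^14 kg / 999.4 kg m⁻³ = 4.293×10^11 m³.
Δh per year = 4.293×10^11 / 3.49×10^14 = 1.23×10^-3 m = 1.23 mm.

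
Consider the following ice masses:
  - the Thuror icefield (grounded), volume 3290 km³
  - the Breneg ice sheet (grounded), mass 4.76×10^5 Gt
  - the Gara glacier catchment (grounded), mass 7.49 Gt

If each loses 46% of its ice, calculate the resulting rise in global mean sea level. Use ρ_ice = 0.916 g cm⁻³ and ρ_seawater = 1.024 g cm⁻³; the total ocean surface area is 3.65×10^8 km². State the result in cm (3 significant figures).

Thuror: 0.46 × 3290 km³ × (916/1024) = 1354 km³ of water.
Breneg: 0.46 × 4.76×10^5 Gt = 2.190×10^17 kg; dividing by ρ_w = 1.024 g cm⁻³ = 1024 kg m⁻³ gives 2.138×10^14 m³ of water.
Gara: 0.46 × 7.49 Gt = 3.445×10^12 kg; dividing by ρ_w = 1024 kg m⁻³ gives 3.365×10^9 m³ of water.
Total added water ≈ 2.152×10^14 m³ over 3.65×10^14 m² → Δh = 0.590 m = 59.0 cm.

≈ 59.0 cm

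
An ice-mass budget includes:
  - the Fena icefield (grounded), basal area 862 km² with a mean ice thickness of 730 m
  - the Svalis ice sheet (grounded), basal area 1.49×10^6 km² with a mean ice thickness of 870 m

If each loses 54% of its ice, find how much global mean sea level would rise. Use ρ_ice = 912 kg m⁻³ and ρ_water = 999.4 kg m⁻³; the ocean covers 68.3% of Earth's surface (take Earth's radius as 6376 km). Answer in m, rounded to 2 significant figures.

≈ 1.8 m

Fena: ice volume = 862 km² × 730 m = 629.3 km³; 0.54 × 629.3 × (912/999.4) = 310.1 km³ of water.
Svalis: ice volume = 1.49×10^6 km² × 870 m = 1.296×10^6 km³; 0.54 × 1.296×10^6 × (912/999.4) = 6.388×10^5 km³ of water.
Total added water ≈ 6.391×10^14 m³ over 3.49×10^14 m² → Δh = 1.83 m.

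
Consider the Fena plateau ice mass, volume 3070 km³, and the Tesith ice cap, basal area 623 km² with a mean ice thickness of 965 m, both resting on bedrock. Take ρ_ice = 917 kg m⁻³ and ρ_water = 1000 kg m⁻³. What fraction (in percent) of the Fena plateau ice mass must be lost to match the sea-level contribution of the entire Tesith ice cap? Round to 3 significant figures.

≈ 19.6 %

Equal sea-level rise means equal mass of meltwater, i.e. equal mass of ice lost.
Ice mass of Tesith: 5.513×10^14 kg; ice mass of Fena: 2.815×10^15 kg.
Fraction required = 5.513×10^14 / 2.815×10^15 = 0.196 → 19.6 %.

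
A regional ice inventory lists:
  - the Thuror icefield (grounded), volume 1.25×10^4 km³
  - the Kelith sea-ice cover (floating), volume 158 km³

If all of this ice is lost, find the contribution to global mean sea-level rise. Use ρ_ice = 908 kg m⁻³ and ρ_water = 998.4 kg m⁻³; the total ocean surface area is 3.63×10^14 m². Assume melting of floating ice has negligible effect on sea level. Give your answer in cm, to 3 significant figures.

≈ 3.13 cm

Thuror: 1.25×10^4 km³ × (908/998.4) = 1.137×10^4 km³ of water.
The Kelith sea-ice cover is floating and already displaces its own weight of water, so its melt adds essentially nothing to sea level.
Total added water ≈ 1.137×10^13 m³ over 3.63×10^14 m² → Δh = 0.0313 m = 3.13 cm.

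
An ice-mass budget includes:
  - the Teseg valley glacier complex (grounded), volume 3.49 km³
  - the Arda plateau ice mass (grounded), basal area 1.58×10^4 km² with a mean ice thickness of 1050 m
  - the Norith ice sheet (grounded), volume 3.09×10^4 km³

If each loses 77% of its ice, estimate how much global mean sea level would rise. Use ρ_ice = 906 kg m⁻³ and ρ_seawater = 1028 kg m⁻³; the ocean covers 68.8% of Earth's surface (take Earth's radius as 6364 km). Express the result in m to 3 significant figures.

Teseg: 0.77 × 3.49 km³ × (906/1028) = 2.368 km³ of water.
Arda: ice volume = 1.58×10^4 km² × 1050 m = 1.659×10^4 km³; 0.77 × 1.659×10^4 × (906/1028) = 1.126×10^4 km³ of water.
Norith: 0.77 × 3.09×10^4 km³ × (906/1028) = 2.097×10^4 km³ of water.
Total added water ≈ 3.223×10^13 m³ over 3.50×10^14 m² → Δh = 0.0920 m.

≈ 0.0920 m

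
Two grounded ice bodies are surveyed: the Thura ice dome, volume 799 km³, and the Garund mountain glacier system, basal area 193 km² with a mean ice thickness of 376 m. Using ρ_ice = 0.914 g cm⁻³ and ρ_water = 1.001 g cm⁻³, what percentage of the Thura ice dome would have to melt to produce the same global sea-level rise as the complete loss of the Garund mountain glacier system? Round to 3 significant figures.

≈ 9.08 %

Equal sea-level rise means equal mass of meltwater, i.e. equal mass of ice lost.
Ice mass of Garund: 6.633×10^13 kg; ice mass of Thura: 7.303×10^14 kg.
Fraction required = 6.633×10^13 / 7.303×10^14 = 0.0908 → 9.08 %.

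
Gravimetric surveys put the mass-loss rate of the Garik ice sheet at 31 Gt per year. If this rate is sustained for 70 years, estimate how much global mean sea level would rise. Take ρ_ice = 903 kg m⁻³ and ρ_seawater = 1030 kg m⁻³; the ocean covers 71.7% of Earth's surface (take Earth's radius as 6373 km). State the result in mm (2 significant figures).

Total mass lost = 31 Gt/yr × 70 yr = 2170 Gt = 2.170×10^15 kg.
ρ_w = 1030 kg m⁻³, so water volume = 2.170×10^15 / 1030 = 2.107×10^12 m³.
Δh = 2.107×10^12 / 3.66×10^14 = 5.76×10^-3 m = 5.8 mm.

≈ 5.8 mm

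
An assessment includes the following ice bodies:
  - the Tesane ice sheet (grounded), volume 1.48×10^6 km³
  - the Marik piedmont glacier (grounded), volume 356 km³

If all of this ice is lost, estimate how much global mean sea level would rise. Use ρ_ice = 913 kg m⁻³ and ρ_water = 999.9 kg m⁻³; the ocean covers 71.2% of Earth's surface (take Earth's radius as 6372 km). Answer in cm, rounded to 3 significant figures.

Tesane: 1.48×10^6 km³ × (913/999.9) = 1.351×10^6 km³ of water.
Marik: 356 km³ × (913/999.9) = 325.1 km³ of water.
Total added water ≈ 1.352×10^15 m³ over 3.63×10^14 m² → Δh = 3.72 m = 372 cm.

≈ 372 cm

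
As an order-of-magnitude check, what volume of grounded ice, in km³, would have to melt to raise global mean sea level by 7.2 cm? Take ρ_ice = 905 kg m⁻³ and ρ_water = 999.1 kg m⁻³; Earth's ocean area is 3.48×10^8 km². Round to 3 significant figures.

Required water volume = Δh × A = 0.072 m × 3.48×10^14 m² = 2.506×10^13 m³ = 2.506×10^4 km³.
Ice volume = water volume × ρ_w/ρ_ice = 2.506×10^4 × 999.1/905 = 2.77×10^4 km³.

≈ 2.77×10^4 km³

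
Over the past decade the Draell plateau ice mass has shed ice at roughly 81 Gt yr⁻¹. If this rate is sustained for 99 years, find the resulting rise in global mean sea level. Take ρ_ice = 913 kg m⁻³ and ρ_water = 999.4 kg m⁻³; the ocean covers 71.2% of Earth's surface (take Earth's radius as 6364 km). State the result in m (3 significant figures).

Total mass lost = 81 Gt/yr × 99 yr = 8019 Gt = 8.019×10^15 kg.
ρ_w = 999.4 kg m⁻³, so water volume = 8.019×10^15 / 999.4 = 8.024×10^12 m³.
Δh = 8.024×10^12 / 3.62×10^14 = 0.0221 m.

≈ 0.0221 m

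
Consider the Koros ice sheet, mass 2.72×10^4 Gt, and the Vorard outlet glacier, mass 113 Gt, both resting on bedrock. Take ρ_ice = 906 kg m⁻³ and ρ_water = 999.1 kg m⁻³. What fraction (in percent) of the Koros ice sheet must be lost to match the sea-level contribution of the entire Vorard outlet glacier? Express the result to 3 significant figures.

≈ 0.415 %

Equal sea-level rise means equal mass of meltwater, i.e. equal mass of ice lost.
Ice mass of Vorard: 1.130×10^14 kg; ice mass of Koros: 2.720×10^16 kg.
Fraction required = 1.130×10^14 / 2.720×10^16 = 4.15×10^-3 → 0.415 %.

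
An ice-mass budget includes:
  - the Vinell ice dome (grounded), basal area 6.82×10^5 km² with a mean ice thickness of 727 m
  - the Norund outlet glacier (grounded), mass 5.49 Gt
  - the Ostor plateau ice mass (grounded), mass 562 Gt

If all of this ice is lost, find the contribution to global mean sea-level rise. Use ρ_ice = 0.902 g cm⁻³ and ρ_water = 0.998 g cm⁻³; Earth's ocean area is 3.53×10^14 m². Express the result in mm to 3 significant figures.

Vinell: ice volume = 6.82×10^5 km² × 727 m = 4.958×10^5 km³; 4.958×10^5 × (902/998) = 4.481×10^5 km³ of water.
Norund: 5.49 Gt = 5.490×10^12 kg; dividing by ρ_w = 0.998 g cm⁻³ = 998 kg m⁻³ gives 5.501×10^9 m³ of water.
Ostor: 562 Gt = 5.620×10^14 kg; dividing by ρ_w = 998 kg m⁻³ gives 5.631×10^11 m³ of water.
Total added water ≈ 4.487×10^14 m³ over 3.53×10^14 m² → Δh = 1.27 m = 1270 mm.

≈ 1270 mm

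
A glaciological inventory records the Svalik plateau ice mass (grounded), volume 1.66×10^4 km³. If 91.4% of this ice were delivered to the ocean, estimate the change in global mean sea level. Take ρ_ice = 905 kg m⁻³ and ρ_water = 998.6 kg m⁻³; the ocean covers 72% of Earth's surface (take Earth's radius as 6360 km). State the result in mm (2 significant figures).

≈ 38 mm

Svalik: 0.914 × 1.66×10^4 km³ × (905/998.6) = 1.375×10^4 km³ of water.
Spread over 3.66×10^14 m² of ocean, Δh = 1.375×10^13 / 3.66×10^14 = 0.0376 m = 38 mm.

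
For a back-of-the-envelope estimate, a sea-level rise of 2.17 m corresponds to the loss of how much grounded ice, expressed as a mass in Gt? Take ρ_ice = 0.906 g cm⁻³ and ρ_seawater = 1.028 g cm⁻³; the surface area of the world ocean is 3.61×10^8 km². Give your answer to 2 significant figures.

Required water volume = Δh × A = 2.17 m × 3.61×10^14 m² = 7.834×10^14 m³.
ρ_w = 1.028 g cm⁻³ = 1028 kg m⁻³, so the mass of water = 7.834×10^14 m³ × 1028 kg m⁻³ = 8.053×10^17 kg = 8.1×10^5 Gt (and the same mass of ice, by conservation).

≈ 8.1×10^5 Gt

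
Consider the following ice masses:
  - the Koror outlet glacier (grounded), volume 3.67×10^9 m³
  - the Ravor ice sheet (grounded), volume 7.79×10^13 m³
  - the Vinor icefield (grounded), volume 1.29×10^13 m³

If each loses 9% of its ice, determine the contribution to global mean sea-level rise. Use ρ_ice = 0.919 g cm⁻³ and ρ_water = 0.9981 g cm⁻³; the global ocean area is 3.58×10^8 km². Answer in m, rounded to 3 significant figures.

Koror: 0.09 × 3.67×10^9 m³ × (919/998.1) = 3.041×10^8 m³ of water.
Ravor: 0.09 × 7.79×10^13 m³ × (919/998.1) = 6.455×10^12 m³ of water.
Vinor: 0.09 × 1.29×10^13 m³ × (919/998.1) = 1.069×10^12 m³ of water.
Total added water ≈ 7.525×10^12 m³ over 3.58×10^14 m² → Δh = 0.0210 m.

≈ 0.0210 m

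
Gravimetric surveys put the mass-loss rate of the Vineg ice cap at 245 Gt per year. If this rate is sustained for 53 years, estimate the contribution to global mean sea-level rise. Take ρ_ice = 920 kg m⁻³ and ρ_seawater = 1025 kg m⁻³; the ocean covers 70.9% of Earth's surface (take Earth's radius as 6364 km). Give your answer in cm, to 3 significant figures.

Total mass lost = 245 Gt/yr × 53 yr = 1.298×10^4 Gt = 1.298×10^16 kg.
ρ_w = 1025 kg m⁻³, so water volume = 1.298×10^16 / 1025 = 1.267×10^13 m³.
Δh = 1.267×10^13 / 3.61×10^14 = 0.0351 m = 3.51 cm.

≈ 3.51 cm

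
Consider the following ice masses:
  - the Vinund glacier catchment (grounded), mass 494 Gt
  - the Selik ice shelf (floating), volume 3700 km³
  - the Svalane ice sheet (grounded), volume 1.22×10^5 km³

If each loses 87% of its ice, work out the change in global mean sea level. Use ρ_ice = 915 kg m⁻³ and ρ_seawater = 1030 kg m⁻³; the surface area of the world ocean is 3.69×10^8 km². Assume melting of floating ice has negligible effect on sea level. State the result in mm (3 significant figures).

Vinund: 0.87 × 494 Gt = 4.298×10^14 kg; dividing by ρ_w = 1030 kg m⁻³ gives 4.173×10^11 m³ of water.
The Selik ice shelf is floating and already displaces its own weight of water, so its melt adds essentially nothing to sea level.
Svalane: 0.87 × 1.22×10^5 km³ × (915/1030) = 9.429×10^4 km³ of water.
Total added water ≈ 9.471×10^13 m³ over 3.69×10^14 m² → Δh = 0.257 m = 257 mm.

≈ 257 mm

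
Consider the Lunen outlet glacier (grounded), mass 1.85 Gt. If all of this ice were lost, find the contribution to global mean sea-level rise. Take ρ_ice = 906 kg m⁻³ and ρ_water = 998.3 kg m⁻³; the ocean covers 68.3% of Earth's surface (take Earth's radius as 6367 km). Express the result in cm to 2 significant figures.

Lunen: 1.85 Gt = 1.850×10^12 kg; dividing by ρ_w = 998.3 kg m⁻³ gives 1.853×10^9 m³ of water.
Spread over 3.48×10^14 m² of ocean, Δh = 1.853×10^9 / 3.48×10^14 = 5.33×10^-6 m = 5.3×10^-4 cm.

≈ 5.3×10^-4 cm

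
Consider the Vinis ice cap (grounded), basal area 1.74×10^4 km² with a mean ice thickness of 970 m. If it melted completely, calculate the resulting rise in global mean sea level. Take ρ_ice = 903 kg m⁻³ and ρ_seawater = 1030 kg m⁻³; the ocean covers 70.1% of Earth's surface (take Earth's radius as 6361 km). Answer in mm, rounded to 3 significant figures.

≈ 41.5 mm

Vinis: ice volume = 1.74×10^4 km² × 970 m = 1.688×10^4 km³; 1.688×10^4 × (903/1030) = 1.480×10^4 km³ of water.
Spread over 3.56×10^14 m² of ocean, Δh = 1.480×10^13 / 3.56×10^14 = 0.0415 m = 41.5 mm.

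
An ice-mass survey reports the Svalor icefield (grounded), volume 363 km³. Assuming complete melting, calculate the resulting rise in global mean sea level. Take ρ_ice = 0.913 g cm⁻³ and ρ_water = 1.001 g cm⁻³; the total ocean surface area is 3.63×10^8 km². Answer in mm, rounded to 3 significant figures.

≈ 0.912 mm

Svalor: 363 km³ × (913/1001) = 331.1 km³ of water.
Spread over 3.63×10^14 m² of ocean, Δh = 3.311×10^11 / 3.63×10^14 = 9.12×10^-4 m = 0.912 mm.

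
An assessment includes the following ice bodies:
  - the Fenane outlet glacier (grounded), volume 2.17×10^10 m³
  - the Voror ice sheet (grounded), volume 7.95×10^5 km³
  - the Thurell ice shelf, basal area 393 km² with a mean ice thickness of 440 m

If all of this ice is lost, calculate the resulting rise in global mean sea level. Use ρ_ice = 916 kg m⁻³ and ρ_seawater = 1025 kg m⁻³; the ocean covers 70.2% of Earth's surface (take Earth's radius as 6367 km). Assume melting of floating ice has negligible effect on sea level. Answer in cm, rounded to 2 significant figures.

≈ 200 cm

Fenane: 2.17×10^10 m³ × (916/1025) = 1.939×10^10 m³ of water.
Voror: 7.95×10^5 km³ × (916/1025) = 7.105×10^5 km³ of water.
The Thurell ice shelf is floating and already displaces its own weight of water, so its melt adds essentially nothing to sea level.
Total added water ≈ 7.105×10^14 m³ over 3.58×10^14 m² → Δh = 1.99 m = 200 cm.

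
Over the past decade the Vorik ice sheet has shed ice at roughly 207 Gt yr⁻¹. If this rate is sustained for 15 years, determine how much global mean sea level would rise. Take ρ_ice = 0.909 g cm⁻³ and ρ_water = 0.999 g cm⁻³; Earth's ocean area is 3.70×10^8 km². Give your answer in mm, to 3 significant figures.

≈ 8.40 mm

Total mass lost = 207 Gt/yr × 15 yr = 3105 Gt = 3.105×10^15 kg.
ρ_w = 0.999 g cm⁻³ = 999 kg m⁻³, so water volume = 3.105×10^15 / 999 = 3.108×10^12 m³.
Δh = 3.108×10^12 / 3.70×10^14 = 8.40×10^-3 m = 8.40 mm.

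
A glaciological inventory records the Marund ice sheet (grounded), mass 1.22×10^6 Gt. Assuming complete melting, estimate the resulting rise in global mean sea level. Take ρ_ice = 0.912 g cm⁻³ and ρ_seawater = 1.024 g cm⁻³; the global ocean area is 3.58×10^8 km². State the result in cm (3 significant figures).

Marund: 1.22×10^6 Gt = 1.220×10^18 kg; dividing by ρ_w = 1.024 g cm⁻³ = 1024 kg m⁻³ gives 1.191×10^15 m³ of water.
Spread over 3.58×10^14 m² of ocean, Δh = 1.191×10^15 / 3.58×10^14 = 3.33 m = 333 cm.

≈ 333 cm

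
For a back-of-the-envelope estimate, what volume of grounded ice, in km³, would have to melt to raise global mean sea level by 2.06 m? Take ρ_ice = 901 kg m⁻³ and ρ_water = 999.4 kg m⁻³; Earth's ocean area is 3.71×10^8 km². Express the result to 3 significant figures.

Required water volume = Δh × A = 2.06 m × 3.71×10^14 m² = 7.643×10^14 m³ = 7.643×10^5 km³.
Ice volume = water volume × ρ_w/ρ_ice = 7.643×10^5 × 999.4/901 = 8.48×10^5 km³.

≈ 8.48×10^5 km³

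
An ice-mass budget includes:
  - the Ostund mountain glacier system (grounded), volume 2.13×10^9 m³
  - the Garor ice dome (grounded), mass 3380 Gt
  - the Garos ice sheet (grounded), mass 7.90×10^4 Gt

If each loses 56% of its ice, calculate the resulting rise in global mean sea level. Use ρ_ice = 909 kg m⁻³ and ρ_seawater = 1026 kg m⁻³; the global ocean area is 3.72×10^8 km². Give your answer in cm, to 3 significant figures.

≈ 12.1 cm

Ostund: 0.56 × 2.13×10^9 m³ × (909/1026) = 1.057×10^9 m³ of water.
Garor: 0.56 × 3380 Gt = 1.893×10^15 kg; dividing by ρ_w = 1026 kg m⁻³ gives 1.845×10^12 m³ of water.
Garos: 0.56 × 7.90×10^4 Gt = 4.424×10^16 kg; dividing by ρ_w = 1026 kg m⁻³ gives 4.312×10^13 m³ of water.
Total added water ≈ 4.496×10^13 m³ over 3.72×10^14 m² → Δh = 0.121 m = 12.1 cm.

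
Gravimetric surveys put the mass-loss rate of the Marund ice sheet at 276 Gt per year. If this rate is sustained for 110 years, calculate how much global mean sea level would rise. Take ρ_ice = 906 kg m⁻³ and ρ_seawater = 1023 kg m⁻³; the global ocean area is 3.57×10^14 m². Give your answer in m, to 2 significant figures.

≈ 0.083 m

Total mass lost = 276 Gt/yr × 110 yr = 3.036×10^4 Gt = 3.036×10^16 kg.
ρ_w = 1023 kg m⁻³, so water volume = 3.036×10^16 / 1023 = 2.968×10^13 m³.
Δh = 2.968×10^13 / 3.57×10^14 = 0.0831 m.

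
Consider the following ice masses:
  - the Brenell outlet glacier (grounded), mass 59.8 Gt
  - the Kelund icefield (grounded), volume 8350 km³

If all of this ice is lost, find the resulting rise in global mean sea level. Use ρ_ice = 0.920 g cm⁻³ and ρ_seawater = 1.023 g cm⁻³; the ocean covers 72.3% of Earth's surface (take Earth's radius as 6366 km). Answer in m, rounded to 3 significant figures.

≈ 0.0206 m

Brenell: 59.8 Gt = 5.980×10^13 kg; dividing by ρ_w = 1.023 g cm⁻³ = 1023 kg m⁻³ gives 5.846×10^10 m³ of water.
Kelund: 8350 km³ × (920/1023) = 7509 km³ of water.
Total added water ≈ 7.568×10^12 m³ over 3.68×10^14 m² → Δh = 0.0206 m.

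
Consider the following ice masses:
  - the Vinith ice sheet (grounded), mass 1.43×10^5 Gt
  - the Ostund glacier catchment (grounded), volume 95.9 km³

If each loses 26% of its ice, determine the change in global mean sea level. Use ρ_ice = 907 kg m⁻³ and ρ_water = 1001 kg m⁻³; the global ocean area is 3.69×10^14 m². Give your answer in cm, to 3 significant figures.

≈ 10.1 cm

Vinith: 0.26 × 1.43×10^5 Gt = 3.718×10^16 kg; dividing by ρ_w = 1001 kg m⁻³ gives 3.714×10^13 m³ of water.
Ostund: 0.26 × 95.9 km³ × (907/1001) = 22.59 km³ of water.
Total added water ≈ 3.717×10^13 m³ over 3.69×10^14 m² → Δh = 0.101 m = 10.1 cm.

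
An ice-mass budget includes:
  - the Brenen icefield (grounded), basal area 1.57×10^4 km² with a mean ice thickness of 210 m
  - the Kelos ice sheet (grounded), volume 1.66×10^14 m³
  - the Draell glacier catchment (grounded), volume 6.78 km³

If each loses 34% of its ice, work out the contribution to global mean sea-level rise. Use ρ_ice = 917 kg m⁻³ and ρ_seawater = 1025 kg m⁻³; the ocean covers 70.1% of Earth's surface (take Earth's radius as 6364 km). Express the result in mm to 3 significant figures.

≈ 144 mm

Brenen: ice volume = 1.57×10^4 km² × 210 m = 3297 km³; 0.34 × 3297 × (917/1025) = 1003 km³ of water.
Kelos: 0.34 × 1.66×10^14 m³ × (917/1025) = 5.049×10^13 m³ of water.
Draell: 0.34 × 6.78 km³ × (917/1025) = 2.062 km³ of water.
Total added water ≈ 5.150×10^13 m³ over 3.57×10^14 m² → Δh = 0.144 m = 144 mm.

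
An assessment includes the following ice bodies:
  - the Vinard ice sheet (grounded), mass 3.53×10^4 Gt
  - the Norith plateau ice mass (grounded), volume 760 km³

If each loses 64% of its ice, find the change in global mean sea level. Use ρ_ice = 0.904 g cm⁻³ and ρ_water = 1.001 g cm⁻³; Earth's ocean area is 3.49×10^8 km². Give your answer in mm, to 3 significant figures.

Vinard: 0.64 × 3.53×10^4 Gt = 2.259×10^16 kg; dividing by ρ_w = 1.001 g cm⁻³ = 1001 kg m⁻³ gives 2.257×10^13 m³ of water.
Norith: 0.64 × 760 km³ × (904/1001) = 439.3 km³ of water.
Total added water ≈ 2.301×10^13 m³ over 3.49×10^14 m² → Δh = 0.0659 m = 65.9 mm.

≈ 65.9 mm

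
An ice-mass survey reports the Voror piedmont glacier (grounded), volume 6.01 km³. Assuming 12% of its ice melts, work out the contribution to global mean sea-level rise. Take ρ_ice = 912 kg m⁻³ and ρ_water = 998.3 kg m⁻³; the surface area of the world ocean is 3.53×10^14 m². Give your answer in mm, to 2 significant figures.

Voror: 0.12 × 6.01 km³ × (912/998.3) = 0.6589 km³ of water.
Spread over 3.53×10^14 m² of ocean, Δh = 6.589×10^8 / 3.53×10^14 = 1.87×10^-6 m = 1.9×10^-3 mm.

≈ 1.9×10^-3 mm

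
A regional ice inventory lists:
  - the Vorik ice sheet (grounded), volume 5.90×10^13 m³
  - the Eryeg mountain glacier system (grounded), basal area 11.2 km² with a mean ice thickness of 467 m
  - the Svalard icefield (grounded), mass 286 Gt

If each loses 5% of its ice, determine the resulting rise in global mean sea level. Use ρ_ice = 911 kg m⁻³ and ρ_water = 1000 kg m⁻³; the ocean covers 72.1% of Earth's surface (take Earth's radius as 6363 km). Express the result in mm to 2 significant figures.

≈ 7.4 mm

Vorik: 0.05 × 5.90×10^13 m³ × (911/1000) = 2.687×10^12 m³ of water.
Eryeg: ice volume = 11.2 km² × 467 m = 5.230 km³; 0.05 × 5.230 × (911/1000) = 0.2382 km³ of water.
Svalard: 0.05 × 286 Gt = 1.430×10^13 kg; dividing by ρ_w = 1000 kg m⁻³ gives 1.430×10^10 m³ of water.
Total added water ≈ 2.702×10^12 m³ over 3.67×10^14 m² → Δh = 7.37×10^-3 m = 7.4 mm.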